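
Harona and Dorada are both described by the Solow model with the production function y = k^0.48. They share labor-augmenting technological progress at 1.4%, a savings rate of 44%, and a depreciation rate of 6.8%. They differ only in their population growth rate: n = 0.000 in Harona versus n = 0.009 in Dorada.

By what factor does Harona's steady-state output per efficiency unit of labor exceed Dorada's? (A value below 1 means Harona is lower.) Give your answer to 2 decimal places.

Steady-state y* = [s/(n + g + δ)]^(α/(1−α)), so the ratio is [ (s_H/(n + g + δ)_H) / (s_D/(n + g + δ)_D) ]^0.9231.
s_H/(n + g + δ)_H = 0.44/0.082 = 5.3659; s_D/(n + g + δ)_D = 0.44/0.091 = 4.8352.
Ratio = (5.3659/4.8352)^0.9231 = 1.1098^0.9231 ≈ 1.1009

y*_H / y*_D ≈ 1.10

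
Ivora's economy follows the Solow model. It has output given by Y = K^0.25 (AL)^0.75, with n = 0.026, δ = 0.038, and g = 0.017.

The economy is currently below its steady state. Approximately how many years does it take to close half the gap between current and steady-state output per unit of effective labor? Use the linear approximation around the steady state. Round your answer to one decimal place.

Near the steady state the convergence rate is λ = (1 − α)(n + g + δ).
λ = (1 − 0.25) × 0.081 = 0.75 × 0.081 = 0.06075
Half-life = ln 2 / λ = 0.6931 / 0.06075 ≈ 11.41 years

about 11.4 years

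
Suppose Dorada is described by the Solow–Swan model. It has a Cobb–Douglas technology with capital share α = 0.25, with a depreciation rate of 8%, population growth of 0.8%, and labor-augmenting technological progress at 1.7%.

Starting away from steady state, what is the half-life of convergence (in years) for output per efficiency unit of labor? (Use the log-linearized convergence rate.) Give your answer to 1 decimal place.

about 8.8 years

Near the steady state the convergence rate is λ = (1 − α)(n + g + δ).
λ = (1 − 0.25) × 0.105 = 0.75 × 0.105 = 0.07875
Half-life = ln 2 / λ = 0.6931 / 0.07875 ≈ 8.80 years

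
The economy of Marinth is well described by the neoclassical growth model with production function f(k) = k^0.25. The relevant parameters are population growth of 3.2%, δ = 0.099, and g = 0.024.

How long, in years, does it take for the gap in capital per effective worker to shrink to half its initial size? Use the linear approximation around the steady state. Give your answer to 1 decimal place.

Near the steady state the convergence rate is λ = (1 − α)(n + g + δ).
λ = (1 − 0.25) × 0.155 = 0.75 × 0.155 = 0.11625
Half-life = ln 2 / λ = 0.6931 / 0.11625 ≈ 5.96 years

about 6.0 years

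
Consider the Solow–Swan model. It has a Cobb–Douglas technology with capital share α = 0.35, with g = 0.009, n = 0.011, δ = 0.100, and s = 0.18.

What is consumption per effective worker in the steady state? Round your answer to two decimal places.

In steady state, investment equals break-even investment: s·k^α = (n + g + δ)·k.
Dividing both sides by k: k^(1−α) = s / (n + g + δ).
k^0.65 = 0.18 / (0.011 + 0.009 + 0.100) = 0.18 / 0.120 = 1.5000
k* = 1.5000^(1/0.65) ≈ 1.8660
y* = (k*)^α = 1.8660^0.35 ≈ 1.2440
c* = (1 − s)·y* = (1 − 0.18) × 1.2440 ≈ 1.0201

c* ≈ 1.02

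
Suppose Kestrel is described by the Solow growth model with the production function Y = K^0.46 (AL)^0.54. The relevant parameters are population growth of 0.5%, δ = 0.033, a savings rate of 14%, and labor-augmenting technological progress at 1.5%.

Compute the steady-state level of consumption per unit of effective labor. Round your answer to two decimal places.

In steady state, investment equals break-even investment: s·k^α = (n + g + δ)·k.
Dividing both sides by k: k^(1−α) = s / (n + g + δ).
k^0.54 = 0.14 / (0.005 + 0.015 + 0.033) = 0.14 / 0.053 = 2.6415
k* = 2.6415^(1/0.54) ≈ 6.0423
y* = (k*)^α = 6.0423^0.46 ≈ 2.2875
c* = (1 − s)·y* = (1 − 0.14) × 2.2875 ≈ 1.9673

c* ≈ 1.97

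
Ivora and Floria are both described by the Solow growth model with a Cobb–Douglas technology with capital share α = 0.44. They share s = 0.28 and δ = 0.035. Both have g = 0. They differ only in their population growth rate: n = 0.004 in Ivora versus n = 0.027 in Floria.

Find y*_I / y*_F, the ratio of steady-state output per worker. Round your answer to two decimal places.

ratio ≈ 1.44

Steady-state y* = [s/(n + δ)]^(α/(1−α)), so the ratio is [ (s_I/(n + δ)_I) / (s_F/(n + δ)_F) ]^0.7857.
s_I/(n + δ)_I = 0.28/0.039 = 7.1795; s_F/(n + δ)_F = 0.28/0.062 = 4.5161.
Ratio = (7.1795/4.5161)^0.7857 = 1.5898^0.7857 ≈ 1.4394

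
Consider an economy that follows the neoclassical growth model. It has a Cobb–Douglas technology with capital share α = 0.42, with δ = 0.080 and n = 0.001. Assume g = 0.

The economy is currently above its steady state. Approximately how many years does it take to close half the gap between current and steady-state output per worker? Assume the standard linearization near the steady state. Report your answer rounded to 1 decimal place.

Near the steady state the convergence rate is λ = (1 − α)(n + δ).
λ = (1 − 0.42) × 0.081 = 0.58 × 0.081 = 0.04698
Half-life = ln 2 / λ = 0.6931 / 0.04698 ≈ 14.75 years

about 14.8 years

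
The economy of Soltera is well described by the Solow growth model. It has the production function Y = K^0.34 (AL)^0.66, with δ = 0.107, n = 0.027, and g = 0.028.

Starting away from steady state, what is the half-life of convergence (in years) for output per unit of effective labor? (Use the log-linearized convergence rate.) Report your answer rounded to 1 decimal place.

t_½ ≈ 6.5 years

Near the steady state the convergence rate is λ = (1 − α)(n + g + δ).
λ = (1 − 0.34) × 0.162 = 0.66 × 0.162 = 0.10692
Half-life = ln 2 / λ = 0.6931 / 0.10692 ≈ 6.48 years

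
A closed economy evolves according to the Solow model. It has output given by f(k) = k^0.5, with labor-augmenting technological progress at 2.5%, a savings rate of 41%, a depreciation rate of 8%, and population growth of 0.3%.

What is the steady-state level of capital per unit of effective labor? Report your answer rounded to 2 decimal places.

Steady state requires s·f(k) = (n + g + δ)·k, i.e. s·k^α = (n + g + δ)·k.
Dividing both sides by k: k^(1−α) = s / (n + g + δ).
k^0.5 = 0.41 / (0.003 + 0.025 + 0.080) = 0.41 / 0.108 = 3.7963
k* = 3.7963^(1/0.5) ≈ 14.4119

k* ≈ 14.41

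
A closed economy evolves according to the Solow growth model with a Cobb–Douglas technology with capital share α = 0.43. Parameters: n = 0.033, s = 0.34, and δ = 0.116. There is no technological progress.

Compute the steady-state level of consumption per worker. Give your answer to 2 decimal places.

c* ≈ 1.23

In steady state, investment equals break-even investment: s·k^α = (n + δ)·k.
Rearranging, k^(1−α) = s / (n + δ).
k^0.57 = 0.34 / (0.033 + 0.116) = 0.34 / 0.149 = 2.2819
k* = 2.2819^(1/0.57) ≈ 4.2520
y* = (k*)^α = 4.2520^0.43 ≈ 1.8634
c* = (1 − s)·y* = (1 − 0.34) × 1.8634 ≈ 1.2298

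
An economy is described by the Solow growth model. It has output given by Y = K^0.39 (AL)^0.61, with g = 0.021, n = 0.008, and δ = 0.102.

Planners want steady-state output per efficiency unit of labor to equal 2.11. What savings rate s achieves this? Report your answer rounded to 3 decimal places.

s ≈ 0.421

In steady state, investment equals break-even investment: s·k^α = (n + g + δ)·k.
Since y* = [s/(n + g + δ)]^(α/(1−α)), we have s/(n + g + δ) = (y*)^((1−α)/α) = 2.11^1.5641 = 3.2152.
Therefore s = 3.2152 × (n + g + δ) = 3.2152 × 0.131 = 0.4212.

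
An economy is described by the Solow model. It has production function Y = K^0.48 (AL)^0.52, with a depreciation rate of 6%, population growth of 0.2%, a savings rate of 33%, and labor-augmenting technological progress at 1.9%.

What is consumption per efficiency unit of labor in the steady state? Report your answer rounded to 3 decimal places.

Steady state requires s·f(k) = (n + g + δ)·k, i.e. s·k^α = (n + g + δ)·k.
Dividing both sides by k: k^(1−α) = s / (n + g + δ).
k^0.52 = 0.33 / (0.002 + 0.019 + 0.060) = 0.33 / 0.081 = 4.0741
k* = 4.0741^(1/0.52) ≈ 14.8983
y* = (k*)^α = 14.8983^0.48 ≈ 3.6568
c* = (1 − s)·y* = (1 − 0.33) × 3.6568 ≈ 2.4501

c* = 2.450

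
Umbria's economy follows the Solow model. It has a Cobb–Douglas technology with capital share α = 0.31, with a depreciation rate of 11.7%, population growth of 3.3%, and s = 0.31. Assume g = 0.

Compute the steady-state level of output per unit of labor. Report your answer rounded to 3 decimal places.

y* ≈ 1.386

At the steady state, Δk = 0, so s·k^α = (n + δ)·k.
Rearranging, k^(1−α) = s / (n + δ).
k^0.69 = 0.31 / (0.033 + 0.117) = 0.31 / 0.150 = 2.0667
k* = 2.0667^(1/0.69) ≈ 2.8637
y* = (k*)^α = 2.8637^0.31 ≈ 1.3856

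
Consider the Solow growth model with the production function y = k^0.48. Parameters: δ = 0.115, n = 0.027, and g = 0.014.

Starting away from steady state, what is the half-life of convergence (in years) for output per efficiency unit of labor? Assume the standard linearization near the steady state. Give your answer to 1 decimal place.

about 8.5 years

Near the steady state the convergence rate is λ = (1 − α)(n + g + δ).
λ = (1 − 0.48) × 0.156 = 0.52 × 0.156 = 0.08112
Half-life = ln 2 / λ = 0.6931 / 0.08112 ≈ 8.54 years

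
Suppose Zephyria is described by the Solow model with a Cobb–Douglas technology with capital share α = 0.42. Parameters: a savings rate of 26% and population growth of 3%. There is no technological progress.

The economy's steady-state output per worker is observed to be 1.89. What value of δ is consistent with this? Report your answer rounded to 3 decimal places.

Steady state requires s·f(k) = (n + δ)·k, i.e. s·k^α = (n + δ)·k.
Since y* = [s/(n + δ)]^(α/(1−α)), we have s/(n + δ) = (y*)^((1−α)/α) = 1.89^1.381 = 2.4088.
Therefore n + δ = s / 2.4088 = 0.26 / 2.4088 = 0.1079, so δ = 0.1079 − 0.030 = 0.0779.

δ ≈ 0.078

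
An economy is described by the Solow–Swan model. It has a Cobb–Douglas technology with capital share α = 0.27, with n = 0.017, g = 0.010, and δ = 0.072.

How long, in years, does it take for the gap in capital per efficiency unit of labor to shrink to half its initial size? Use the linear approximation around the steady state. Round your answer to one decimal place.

Near the steady state the convergence rate is λ = (1 − α)(n + g + δ).
λ = (1 − 0.27) × 0.099 = 0.73 × 0.099 = 0.07227
Half-life = ln 2 / λ = 0.6931 / 0.07227 ≈ 9.59 years

t_½ ≈ 9.6 years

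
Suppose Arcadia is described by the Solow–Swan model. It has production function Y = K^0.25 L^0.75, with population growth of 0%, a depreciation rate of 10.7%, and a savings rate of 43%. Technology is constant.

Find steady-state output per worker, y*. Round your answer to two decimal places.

At the steady state, Δk = 0, so s·k^α = (n + δ)·k.
Rearranging, k^(1−α) = s / (n + δ).
k^0.75 = 0.43 / (0.000 + 0.107) = 0.43 / 0.107 = 4.0187
k* = 4.0187^(1/0.75) ≈ 6.3892
y* = (k*)^α = 6.3892^0.25 ≈ 1.5899

y* ≈ 1.59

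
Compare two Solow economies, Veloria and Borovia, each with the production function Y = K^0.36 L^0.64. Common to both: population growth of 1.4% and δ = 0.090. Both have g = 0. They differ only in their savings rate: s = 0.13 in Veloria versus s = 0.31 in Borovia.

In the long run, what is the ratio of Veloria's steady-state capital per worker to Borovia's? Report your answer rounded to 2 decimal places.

ratio ≈ 0.26

Steady-state k* = [s/(n + δ)]^(1/(1−α)), so the ratio is [ (s_V/(n + δ)_V) / (s_B/(n + δ)_B) ]^1.5625.
s_V/(n + δ)_V = 0.13/0.104 = 1.2500; s_B/(n + δ)_B = 0.31/0.104 = 2.9808.
Ratio = (1.2500/2.9808)^1.5625 = 0.4194^1.5625 ≈ 0.2573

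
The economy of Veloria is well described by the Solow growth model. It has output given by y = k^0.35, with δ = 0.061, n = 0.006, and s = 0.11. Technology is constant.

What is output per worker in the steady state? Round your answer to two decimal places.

In steady state, investment equals break-even investment: s·k^α = (n + δ)·k.
Rearranging, k^(1−α) = s / (n + δ).
k^0.65 = 0.11 / (0.006 + 0.061) = 0.11 / 0.067 = 1.6418
k* = 1.6418^(1/0.65) ≈ 2.1442
y* = (k*)^α = 2.1442^0.35 ≈ 1.3060

y* = 1.31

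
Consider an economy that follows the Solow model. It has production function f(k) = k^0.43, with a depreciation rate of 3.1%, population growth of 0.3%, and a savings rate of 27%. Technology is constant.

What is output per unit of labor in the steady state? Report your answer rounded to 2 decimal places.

y* ≈ 4.77

In steady state, investment equals break-even investment: s·k^α = (n + δ)·k.
Dividing both sides by k: k^(1−α) = s / (n + δ).
k^0.57 = 0.27 / (0.003 + 0.031) = 0.27 / 0.034 = 7.9412
k* = 7.9412^(1/0.57) ≈ 37.9095
y* = (k*)^α = 37.9095^0.43 ≈ 4.7738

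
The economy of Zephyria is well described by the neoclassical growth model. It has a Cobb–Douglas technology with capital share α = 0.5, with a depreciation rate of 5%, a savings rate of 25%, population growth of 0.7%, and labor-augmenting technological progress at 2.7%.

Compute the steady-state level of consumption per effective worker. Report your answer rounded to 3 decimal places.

At the steady state, Δk = 0, so s·k^α = (n + g + δ)·k.
Rearranging, k^(1−α) = s / (n + g + δ).
k^0.5 = 0.25 / (0.007 + 0.027 + 0.050) = 0.25 / 0.084 = 2.9762
k* = 2.9762^(1/0.5) ≈ 8.8578
y* = (k*)^α = 8.8578^0.5 ≈ 2.9762
c* = (1 − s)·y* = (1 − 0.25) × 2.9762 ≈ 2.2322

c* = 2.232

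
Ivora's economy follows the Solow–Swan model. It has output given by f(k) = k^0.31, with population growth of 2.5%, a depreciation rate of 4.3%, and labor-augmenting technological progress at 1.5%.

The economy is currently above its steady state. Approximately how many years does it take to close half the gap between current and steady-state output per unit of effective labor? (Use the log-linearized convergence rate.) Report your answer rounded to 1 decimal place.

about 12.1 years

Near the steady state the convergence rate is λ = (1 − α)(n + g + δ).
λ = (1 − 0.31) × 0.083 = 0.69 × 0.083 = 0.05727
Half-life = ln 2 / λ = 0.6931 / 0.05727 ≈ 12.10 years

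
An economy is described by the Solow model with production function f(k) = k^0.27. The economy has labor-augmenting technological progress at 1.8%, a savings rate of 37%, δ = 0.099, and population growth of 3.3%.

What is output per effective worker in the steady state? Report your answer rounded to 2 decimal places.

At the steady state, Δk = 0, so s·k^α = (n + g + δ)·k.
Rearranging, k^(1−α) = s / (n + g + δ).
k^0.73 = 0.37 / (0.033 + 0.018 + 0.099) = 0.37 / 0.150 = 2.4667
k* = 2.4667^(1/0.73) ≈ 3.4447
y* = (k*)^α = 3.4447^0.27 ≈ 1.3965

y* = 1.40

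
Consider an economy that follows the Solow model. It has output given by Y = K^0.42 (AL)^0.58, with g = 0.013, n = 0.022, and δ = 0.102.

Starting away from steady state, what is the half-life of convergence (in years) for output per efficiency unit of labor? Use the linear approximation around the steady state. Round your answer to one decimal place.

half-life ≈ 8.7 years

Near the steady state the convergence rate is λ = (1 − α)(n + g + δ).
λ = (1 − 0.42) × 0.137 = 0.58 × 0.137 = 0.07946
Half-life = ln 2 / λ = 0.6931 / 0.07946 ≈ 8.72 years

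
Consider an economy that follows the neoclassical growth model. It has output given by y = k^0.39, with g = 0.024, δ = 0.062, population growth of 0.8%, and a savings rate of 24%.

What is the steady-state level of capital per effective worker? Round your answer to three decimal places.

In steady state, investment equals break-even investment: s·k^α = (n + g + δ)·k.
Dividing both sides by k: k^(1−α) = s / (n + g + δ).
k^0.61 = 0.24 / (0.008 + 0.024 + 0.062) = 0.24 / 0.094 = 2.5532
k* = 2.5532^(1/0.61) ≈ 4.6489

k* ≈ 4.649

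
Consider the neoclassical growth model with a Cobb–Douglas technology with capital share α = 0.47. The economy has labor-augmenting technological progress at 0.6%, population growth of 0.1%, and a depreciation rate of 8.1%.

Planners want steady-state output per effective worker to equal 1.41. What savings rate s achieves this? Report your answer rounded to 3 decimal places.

At the steady state, Δk = 0, so s·k^α = (n + g + δ)·k.
Since y* = [s/(n + g + δ)]^(α/(1−α)), we have s/(n + g + δ) = (y*)^((1−α)/α) = 1.41^1.1277 = 1.4732.
Therefore s = 1.4732 × (n + g + δ) = 1.4732 × 0.088 = 0.1296.

s ≈ 0.130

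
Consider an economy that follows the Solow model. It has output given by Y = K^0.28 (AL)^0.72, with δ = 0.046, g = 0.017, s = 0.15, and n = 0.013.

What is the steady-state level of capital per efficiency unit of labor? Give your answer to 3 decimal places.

k* = 2.571

Steady state requires s·f(k) = (n + g + δ)·k, i.e. s·k^α = (n + g + δ)·k.
Rearranging, k^(1−α) = s / (n + g + δ).
k^0.72 = 0.15 / (0.013 + 0.017 + 0.046) = 0.15 / 0.076 = 1.9737
k* = 1.9737^(1/0.72) ≈ 2.5711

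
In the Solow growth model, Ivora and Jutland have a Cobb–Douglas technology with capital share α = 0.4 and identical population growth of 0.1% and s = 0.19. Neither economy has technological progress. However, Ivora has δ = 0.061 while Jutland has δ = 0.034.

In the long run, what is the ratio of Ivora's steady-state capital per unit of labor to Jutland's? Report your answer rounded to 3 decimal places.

Steady-state k* = [s/(n + δ)]^(1/(1−α)), so the ratio is [ (s_I/(n + δ)_I) / (s_J/(n + δ)_J) ]^1.6667.
s_I/(n + δ)_I = 0.19/0.062 = 3.0645; s_J/(n + δ)_J = 0.19/0.035 = 5.4286.
Ratio = (3.0645/5.4286)^1.6667 = 0.5645^1.6667 ≈ 0.3856

ratio ≈ 0.386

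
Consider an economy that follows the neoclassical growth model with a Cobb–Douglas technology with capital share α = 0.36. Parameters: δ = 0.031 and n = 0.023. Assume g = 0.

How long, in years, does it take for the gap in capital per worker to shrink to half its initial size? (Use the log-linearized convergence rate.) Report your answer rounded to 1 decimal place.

Near the steady state the convergence rate is λ = (1 − α)(n + δ).
λ = (1 − 0.36) × 0.054 = 0.64 × 0.054 = 0.03456
Half-life = ln 2 / λ = 0.6931 / 0.03456 ≈ 20.05 years

about 20.1 years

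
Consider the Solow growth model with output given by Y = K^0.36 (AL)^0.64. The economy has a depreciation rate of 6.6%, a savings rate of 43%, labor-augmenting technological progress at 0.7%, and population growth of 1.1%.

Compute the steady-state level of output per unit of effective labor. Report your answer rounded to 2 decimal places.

In steady state, investment equals break-even investment: s·k^α = (n + g + δ)·k.
Dividing both sides by k: k^(1−α) = s / (n + g + δ).
k^0.64 = 0.43 / (0.011 + 0.007 + 0.066) = 0.43 / 0.084 = 5.1190
k* = 5.1190^(1/0.64) ≈ 12.8263
y* = (k*)^α = 12.8263^0.36 ≈ 2.5056

y* ≈ 2.51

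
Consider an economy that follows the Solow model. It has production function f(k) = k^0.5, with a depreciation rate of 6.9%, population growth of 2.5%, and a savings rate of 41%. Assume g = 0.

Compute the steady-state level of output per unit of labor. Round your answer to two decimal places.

y* = 4.36

At the steady state, Δk = 0, so s·k^α = (n + δ)·k.
Rearranging, k^(1−α) = s / (n + δ).
k^0.5 = 0.41 / (0.025 + 0.069) = 0.41 / 0.094 = 4.3617
k* = 4.3617^(1/0.5) ≈ 19.0244
y* = (k*)^α = 19.0244^0.5 ≈ 4.3617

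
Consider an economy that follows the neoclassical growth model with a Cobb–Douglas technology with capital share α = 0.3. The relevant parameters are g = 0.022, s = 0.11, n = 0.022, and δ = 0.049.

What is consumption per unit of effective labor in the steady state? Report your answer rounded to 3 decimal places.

c* = 0.956

Steady state requires s·f(k) = (n + g + δ)·k, i.e. s·k^α = (n + g + δ)·k.
Dividing both sides by k: k^(1−α) = s / (n + g + δ).
k^0.7 = 0.11 / (0.022 + 0.022 + 0.049) = 0.11 / 0.093 = 1.1828
k* = 1.1828^(1/0.7) ≈ 1.2710
y* = (k*)^α = 1.2710^0.3 ≈ 1.0746
c* = (1 − s)·y* = (1 − 0.11) × 1.0746 ≈ 0.9564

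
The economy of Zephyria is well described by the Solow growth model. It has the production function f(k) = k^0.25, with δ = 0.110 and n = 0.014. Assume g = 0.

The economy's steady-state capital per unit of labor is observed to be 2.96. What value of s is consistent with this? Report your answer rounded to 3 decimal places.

s ≈ 0.280

In steady state, investment equals break-even investment: s·k^α = (n + δ)·k.
So s / (n + δ) = (k*)^(1−α) = 2.96^0.75 = 2.2567.
Therefore s = 2.2567 × (n + δ) = 2.2567 × 0.124 = 0.2798.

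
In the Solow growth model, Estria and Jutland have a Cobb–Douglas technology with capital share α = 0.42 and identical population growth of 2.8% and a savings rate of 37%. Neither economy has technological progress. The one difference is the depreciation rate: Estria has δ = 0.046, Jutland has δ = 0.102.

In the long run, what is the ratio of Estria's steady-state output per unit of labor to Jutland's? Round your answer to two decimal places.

Steady-state y* = [s/(n + δ)]^(α/(1−α)), so the ratio is [ (s_E/(n + δ)_E) / (s_J/(n + δ)_J) ]^0.7241.
s_E/(n + δ)_E = 0.37/0.074 = 5.0000; s_J/(n + δ)_J = 0.37/0.130 = 2.8462.
Ratio = (5.0000/2.8462)^0.7241 = 1.7567^0.7241 ≈ 1.5038

y*_E / y*_J ≈ 1.50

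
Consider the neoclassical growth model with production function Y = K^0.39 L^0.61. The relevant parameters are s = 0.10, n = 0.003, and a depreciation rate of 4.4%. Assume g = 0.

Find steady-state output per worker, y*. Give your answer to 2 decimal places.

In steady state, investment equals break-even investment: s·k^α = (n + δ)·k.
Rearranging, k^(1−α) = s / (n + δ).
k^0.61 = 0.10 / (0.003 + 0.044) = 0.10 / 0.047 = 2.1277
k* = 2.1277^(1/0.61) ≈ 3.4479
y* = (k*)^α = 3.4479^0.39 ≈ 1.6205

y* = 1.62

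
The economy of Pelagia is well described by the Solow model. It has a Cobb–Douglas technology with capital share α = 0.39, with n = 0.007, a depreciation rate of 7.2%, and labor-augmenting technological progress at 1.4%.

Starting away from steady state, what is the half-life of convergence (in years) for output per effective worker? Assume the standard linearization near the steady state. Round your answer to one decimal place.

t_½ ≈ 12.2 years

Near the steady state the convergence rate is λ = (1 − α)(n + g + δ).
λ = (1 − 0.39) × 0.093 = 0.61 × 0.093 = 0.05673
Half-life = ln 2 / λ = 0.6931 / 0.05673 ≈ 12.22 years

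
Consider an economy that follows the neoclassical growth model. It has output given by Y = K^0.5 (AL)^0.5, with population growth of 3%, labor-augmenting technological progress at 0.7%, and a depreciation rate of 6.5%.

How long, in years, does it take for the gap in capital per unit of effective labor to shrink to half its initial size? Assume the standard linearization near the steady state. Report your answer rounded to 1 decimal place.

about 13.6 years

Near the steady state the convergence rate is λ = (1 − α)(n + g + δ).
λ = (1 − 0.5) × 0.102 = 0.5 × 0.102 = 0.0510
Half-life = ln 2 / λ = 0.6931 / 0.0510 ≈ 13.59 years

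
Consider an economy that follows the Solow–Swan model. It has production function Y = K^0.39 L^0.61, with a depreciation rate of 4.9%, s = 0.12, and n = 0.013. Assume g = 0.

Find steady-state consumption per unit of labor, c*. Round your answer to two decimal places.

In steady state, investment equals break-even investment: s·k^α = (n + δ)·k.
Dividing both sides by k: k^(1−α) = s / (n + δ).
k^0.61 = 0.12 / (0.013 + 0.049) = 0.12 / 0.062 = 1.9355
k* = 1.9355^(1/0.61) ≈ 2.9522
y* = (k*)^α = 2.9522^0.39 ≈ 1.5253
c* = (1 − s)·y* = (1 − 0.12) × 1.5253 ≈ 1.3423

c* ≈ 1.34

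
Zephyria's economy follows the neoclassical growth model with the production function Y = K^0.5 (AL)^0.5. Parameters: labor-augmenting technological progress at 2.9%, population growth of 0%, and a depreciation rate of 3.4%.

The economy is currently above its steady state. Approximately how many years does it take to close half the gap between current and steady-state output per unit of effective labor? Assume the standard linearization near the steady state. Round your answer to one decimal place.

t_½ ≈ 22.0 years

Near the steady state the convergence rate is λ = (1 − α)(n + g + δ).
λ = (1 − 0.5) × 0.063 = 0.5 × 0.063 = 0.0315
Half-life = ln 2 / λ = 0.6931 / 0.0315 ≈ 22.00 years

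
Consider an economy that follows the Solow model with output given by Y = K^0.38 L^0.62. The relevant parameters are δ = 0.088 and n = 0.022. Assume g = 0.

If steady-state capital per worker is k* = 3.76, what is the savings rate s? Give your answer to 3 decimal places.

Steady state requires s·f(k) = (n + δ)·k, i.e. s·k^α = (n + δ)·k.
So s / (n + δ) = (k*)^(1−α) = 3.76^0.62 = 2.2731.
Therefore s = 2.2731 × (n + δ) = 2.2731 × 0.110 = 0.2500.

s ≈ 0.250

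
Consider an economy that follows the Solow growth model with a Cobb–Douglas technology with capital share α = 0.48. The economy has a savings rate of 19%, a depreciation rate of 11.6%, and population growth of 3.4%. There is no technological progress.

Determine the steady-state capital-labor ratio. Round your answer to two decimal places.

At the steady state, Δk = 0, so s·k^α = (n + δ)·k.
Dividing both sides by k: k^(1−α) = s / (n + δ).
k^0.52 = 0.19 / (0.034 + 0.116) = 0.19 / 0.150 = 1.2667
k* = 1.2667^(1/0.52) ≈ 1.5756

k* ≈ 1.58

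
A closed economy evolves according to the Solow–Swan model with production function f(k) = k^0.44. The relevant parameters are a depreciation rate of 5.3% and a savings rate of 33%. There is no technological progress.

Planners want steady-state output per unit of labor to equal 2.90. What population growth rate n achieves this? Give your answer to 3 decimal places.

n ≈ 0.032

Steady state requires s·f(k) = (n + δ)·k, i.e. s·k^α = (n + δ)·k.
Since y* = [s/(n + δ)]^(α/(1−α)), we have s/(n + δ) = (y*)^((1−α)/α) = 2.90^1.2727 = 3.8770.
Therefore n + δ = s / 3.8770 = 0.33 / 3.8770 = 0.0851, so n = 0.0851 − 0.053 = 0.0321.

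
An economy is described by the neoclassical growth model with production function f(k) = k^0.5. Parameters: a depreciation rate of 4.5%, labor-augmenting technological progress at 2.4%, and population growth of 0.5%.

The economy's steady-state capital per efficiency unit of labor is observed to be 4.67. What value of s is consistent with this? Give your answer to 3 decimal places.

At the steady state, Δk = 0, so s·k^α = (n + g + δ)·k.
So s / (n + g + δ) = (k*)^(1−α) = 4.67^0.5 = 2.1610.
Therefore s = 2.1610 × (n + g + δ) = 2.1610 × 0.074 = 0.1599.

s ≈ 0.160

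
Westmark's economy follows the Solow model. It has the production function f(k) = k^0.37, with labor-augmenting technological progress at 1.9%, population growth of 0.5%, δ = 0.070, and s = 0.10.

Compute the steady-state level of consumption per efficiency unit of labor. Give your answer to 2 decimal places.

c* ≈ 0.93

Steady state requires s·f(k) = (n + g + δ)·k, i.e. s·k^α = (n + g + δ)·k.
Rearranging, k^(1−α) = s / (n + g + δ).
k^0.63 = 0.10 / (0.005 + 0.019 + 0.070) = 0.10 / 0.094 = 1.0638
k* = 1.0638^(1/0.63) ≈ 1.1032
y* = (k*)^α = 1.1032^0.37 ≈ 1.0370
c* = (1 − s)·y* = (1 − 0.10) × 1.0370 ≈ 0.9333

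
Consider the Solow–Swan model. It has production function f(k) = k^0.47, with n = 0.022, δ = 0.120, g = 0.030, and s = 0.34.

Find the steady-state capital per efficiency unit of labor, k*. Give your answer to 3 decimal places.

In steady state, investment equals break-even investment: s·k^α = (n + g + δ)·k.
Dividing both sides by k: k^(1−α) = s / (n + g + δ).
k^0.53 = 0.34 / (0.022 + 0.030 + 0.120) = 0.34 / 0.172 = 1.9767
k* = 1.9767^(1/0.53) ≈ 3.6173

k* ≈ 3.617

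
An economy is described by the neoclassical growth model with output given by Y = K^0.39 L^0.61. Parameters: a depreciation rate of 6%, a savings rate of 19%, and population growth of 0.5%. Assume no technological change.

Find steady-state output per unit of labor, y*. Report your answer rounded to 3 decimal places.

y* ≈ 1.985

Steady state requires s·f(k) = (n + δ)·k, i.e. s·k^α = (n + δ)·k.
Dividing both sides by k: k^(1−α) = s / (n + δ).
k^0.61 = 0.19 / (0.005 + 0.060) = 0.19 / 0.065 = 2.9231
k* = 2.9231^(1/0.61) ≈ 5.8033
y* = (k*)^α = 5.8033^0.39 ≈ 1.9853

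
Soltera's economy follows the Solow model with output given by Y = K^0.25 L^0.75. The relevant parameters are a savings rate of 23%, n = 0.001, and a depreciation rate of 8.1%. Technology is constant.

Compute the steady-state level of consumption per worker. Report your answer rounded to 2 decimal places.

Steady state requires s·f(k) = (n + δ)·k, i.e. s·k^α = (n + δ)·k.
Rearranging, k^(1−α) = s / (n + δ).
k^0.75 = 0.23 / (0.001 + 0.081) = 0.23 / 0.082 = 2.8049
k* = 2.8049^(1/0.75) ≈ 3.9557
y* = (k*)^α = 3.9557^0.25 ≈ 1.4103
c* = (1 − s)·y* = (1 − 0.23) × 1.4103 ≈ 1.0859

c* = 1.09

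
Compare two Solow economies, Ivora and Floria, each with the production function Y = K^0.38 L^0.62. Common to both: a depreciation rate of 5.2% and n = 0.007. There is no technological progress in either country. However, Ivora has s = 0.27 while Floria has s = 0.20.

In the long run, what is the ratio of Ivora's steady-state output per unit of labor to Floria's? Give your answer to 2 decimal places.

ratio ≈ 1.20

Steady-state y* = [s/(n + δ)]^(α/(1−α)), so the ratio is [ (s_I/(n + δ)_I) / (s_F/(n + δ)_F) ]^0.6129.
s_I/(n + δ)_I = 0.27/0.059 = 4.5763; s_F/(n + δ)_F = 0.20/0.059 = 3.3898.
Ratio = (4.5763/3.3898)^0.6129 = 1.3500^0.6129 ≈ 1.2019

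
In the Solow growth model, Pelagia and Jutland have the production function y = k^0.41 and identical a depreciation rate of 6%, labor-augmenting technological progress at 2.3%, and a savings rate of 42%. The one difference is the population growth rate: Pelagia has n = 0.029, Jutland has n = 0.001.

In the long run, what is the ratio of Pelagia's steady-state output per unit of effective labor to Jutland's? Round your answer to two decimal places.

ratio ≈ 0.82

Steady-state y* = [s/(n + g + δ)]^(α/(1−α)), so the ratio is [ (s_P/(n + g + δ)_P) / (s_J/(n + g + δ)_J) ]^0.6949.
s_P/(n + g + δ)_P = 0.42/0.112 = 3.7500; s_J/(n + g + δ)_J = 0.42/0.084 = 5.0000.
Ratio = (3.7500/5.0000)^0.6949 = 0.7500^0.6949 ≈ 0.8188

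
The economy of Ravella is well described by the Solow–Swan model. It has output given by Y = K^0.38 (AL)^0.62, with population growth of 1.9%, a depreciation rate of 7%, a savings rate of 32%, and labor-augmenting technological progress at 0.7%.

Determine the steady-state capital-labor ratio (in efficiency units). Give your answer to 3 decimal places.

k* ≈ 6.972

In steady state, investment equals break-even investment: s·k^α = (n + g + δ)·k.
Rearranging, k^(1−α) = s / (n + g + δ).
k^0.62 = 0.32 / (0.019 + 0.007 + 0.070) = 0.32 / 0.096 = 3.3333
k* = 3.3333^(1/0.62) ≈ 6.9718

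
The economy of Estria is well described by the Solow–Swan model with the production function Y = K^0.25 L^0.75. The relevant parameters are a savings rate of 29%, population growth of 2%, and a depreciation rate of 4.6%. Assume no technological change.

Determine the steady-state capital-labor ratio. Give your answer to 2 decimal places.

Steady state requires s·f(k) = (n + δ)·k, i.e. s·k^α = (n + δ)·k.
Dividing both sides by k: k^(1−α) = s / (n + δ).
k^0.75 = 0.29 / (0.020 + 0.046) = 0.29 / 0.066 = 4.3939
k* = 4.3939^(1/0.75) ≈ 7.1967

k* ≈ 7.20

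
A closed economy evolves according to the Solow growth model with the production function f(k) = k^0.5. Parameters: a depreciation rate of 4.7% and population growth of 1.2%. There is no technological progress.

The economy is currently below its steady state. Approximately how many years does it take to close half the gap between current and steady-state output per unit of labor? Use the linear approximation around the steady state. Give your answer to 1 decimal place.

Near the steady state the convergence rate is λ = (1 − α)(n + δ).
λ = (1 − 0.5) × 0.059 = 0.5 × 0.059 = 0.0295
Half-life = ln 2 / λ = 0.6931 / 0.0295 ≈ 23.49 years

half-life ≈ 23.5 years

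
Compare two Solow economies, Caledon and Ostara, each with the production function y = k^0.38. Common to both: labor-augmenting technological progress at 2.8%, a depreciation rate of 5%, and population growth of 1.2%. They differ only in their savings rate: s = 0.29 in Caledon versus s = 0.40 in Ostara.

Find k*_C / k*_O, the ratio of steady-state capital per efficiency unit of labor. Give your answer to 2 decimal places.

ratio ≈ 0.60

Steady-state k* = [s/(n + g + δ)]^(1/(1−α)), so the ratio is [ (s_C/(n + g + δ)_C) / (s_O/(n + g + δ)_O) ]^1.6129.
s_C/(n + g + δ)_C = 0.29/0.090 = 3.2222; s_O/(n + g + δ)_O = 0.40/0.090 = 4.4444.
Ratio = (3.2222/4.4444)^1.6129 = 0.7250^1.6129 ≈ 0.5953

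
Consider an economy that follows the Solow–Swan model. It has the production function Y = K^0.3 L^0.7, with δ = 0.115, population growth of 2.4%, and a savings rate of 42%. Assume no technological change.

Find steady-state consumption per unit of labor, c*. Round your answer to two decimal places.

At the steady state, Δk = 0, so s·k^α = (n + δ)·k.
Dividing both sides by k: k^(1−α) = s / (n + δ).
k^0.7 = 0.42 / (0.024 + 0.115) = 0.42 / 0.139 = 3.0216
k* = 3.0216^(1/0.7) ≈ 4.8535
y* = (k*)^α = 4.8535^0.3 ≈ 1.6063
c* = (1 − s)·y* = (1 − 0.42) × 1.6063 ≈ 0.9317

c* = 0.93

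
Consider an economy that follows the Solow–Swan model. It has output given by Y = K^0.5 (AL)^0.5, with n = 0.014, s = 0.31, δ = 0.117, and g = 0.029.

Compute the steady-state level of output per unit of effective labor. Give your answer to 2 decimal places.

At the steady state, Δk = 0, so s·k^α = (n + g + δ)·k.
Dividing both sides by k: k^(1−α) = s / (n + g + δ).
k^0.5 = 0.31 / (0.014 + 0.029 + 0.117) = 0.31 / 0.160 = 1.9375
k* = 1.9375^(1/0.5) ≈ 3.7539
y* = (k*)^α = 3.7539^0.5 ≈ 1.9375

y* ≈ 1.94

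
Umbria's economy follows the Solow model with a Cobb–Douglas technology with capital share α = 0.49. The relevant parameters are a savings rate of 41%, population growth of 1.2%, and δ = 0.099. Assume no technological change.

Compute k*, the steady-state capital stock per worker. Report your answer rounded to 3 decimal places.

In steady state, investment equals break-even investment: s·k^α = (n + δ)·k.
Dividing both sides by k: k^(1−α) = s / (n + δ).
k^0.51 = 0.41 / (0.012 + 0.099) = 0.41 / 0.111 = 3.6937
k* = 3.6937^(1/0.51) ≈ 12.9619

k* = 12.962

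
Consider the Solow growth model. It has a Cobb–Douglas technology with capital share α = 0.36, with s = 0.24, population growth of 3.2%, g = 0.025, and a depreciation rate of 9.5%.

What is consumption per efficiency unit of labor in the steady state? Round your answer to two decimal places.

In steady state, investment equals break-even investment: s·k^α = (n + g + δ)·k.
Dividing both sides by k: k^(1−α) = s / (n + g + δ).
k^0.64 = 0.24 / (0.032 + 0.025 + 0.095) = 0.24 / 0.152 = 1.5789
k* = 1.5789^(1/0.64) ≈ 2.0414
y* = (k*)^α = 2.0414^0.36 ≈ 1.2929
c* = (1 − s)·y* = (1 − 0.24) × 1.2929 ≈ 0.9826

c* = 0.98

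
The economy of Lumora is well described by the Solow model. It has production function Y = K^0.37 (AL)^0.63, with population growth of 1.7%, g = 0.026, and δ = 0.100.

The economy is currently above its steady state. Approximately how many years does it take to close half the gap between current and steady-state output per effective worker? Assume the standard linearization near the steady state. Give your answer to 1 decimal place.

Near the steady state the convergence rate is λ = (1 − α)(n + g + δ).
λ = (1 − 0.37) × 0.143 = 0.63 × 0.143 = 0.09009
Half-life = ln 2 / λ = 0.6931 / 0.09009 ≈ 7.69 years

half-life ≈ 7.7 years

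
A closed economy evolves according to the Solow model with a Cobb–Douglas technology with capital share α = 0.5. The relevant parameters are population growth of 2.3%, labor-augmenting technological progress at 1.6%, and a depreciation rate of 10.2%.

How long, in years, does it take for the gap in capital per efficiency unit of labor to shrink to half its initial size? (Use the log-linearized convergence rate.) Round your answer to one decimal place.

t_½ ≈ 9.8 years

Near the steady state the convergence rate is λ = (1 − α)(n + g + δ).
λ = (1 − 0.5) × 0.141 = 0.5 × 0.141 = 0.0705
Half-life = ln 2 / λ = 0.6931 / 0.0705 ≈ 9.83 years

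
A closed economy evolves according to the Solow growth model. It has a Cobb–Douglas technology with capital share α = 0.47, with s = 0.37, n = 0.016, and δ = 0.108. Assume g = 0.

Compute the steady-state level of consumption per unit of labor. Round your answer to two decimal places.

Steady state requires s·f(k) = (n + δ)·k, i.e. s·k^α = (n + δ)·k.
Rearranging, k^(1−α) = s / (n + δ).
k^0.53 = 0.37 / (0.016 + 0.108) = 0.37 / 0.124 = 2.9839
k* = 2.9839^(1/0.53) ≈ 7.8672
y* = (k*)^α = 7.8672^0.47 ≈ 2.6365
c* = (1 − s)·y* = (1 − 0.37) × 2.6365 ≈ 1.6610

c* ≈ 1.66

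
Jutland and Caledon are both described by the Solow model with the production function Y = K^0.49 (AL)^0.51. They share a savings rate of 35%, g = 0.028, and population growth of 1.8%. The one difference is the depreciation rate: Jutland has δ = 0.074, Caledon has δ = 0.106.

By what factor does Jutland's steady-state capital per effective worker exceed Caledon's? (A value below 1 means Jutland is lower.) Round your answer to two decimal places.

Steady-state k* = [s/(n + g + δ)]^(1/(1−α)), so the ratio is [ (s_J/(n + g + δ)_J) / (s_C/(n + g + δ)_C) ]^1.9608.
s_J/(n + g + δ)_J = 0.35/0.120 = 2.9167; s_C/(n + g + δ)_C = 0.35/0.152 = 2.3026.
Ratio = (2.9167/2.3026)^1.9608 = 1.2667^1.9608 ≈ 1.5897

k*_J / k*_C ≈ 1.59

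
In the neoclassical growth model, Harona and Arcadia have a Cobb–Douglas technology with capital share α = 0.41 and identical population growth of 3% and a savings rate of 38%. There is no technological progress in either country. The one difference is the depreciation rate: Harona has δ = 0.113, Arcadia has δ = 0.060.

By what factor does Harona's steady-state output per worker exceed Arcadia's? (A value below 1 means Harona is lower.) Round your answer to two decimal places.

y*_H / y*_A ≈ 0.72

Steady-state y* = [s/(n + δ)]^(α/(1−α)), so the ratio is [ (s_H/(n + δ)_H) / (s_A/(n + δ)_A) ]^0.6949.
s_H/(n + δ)_H = 0.38/0.143 = 2.6573; s_A/(n + δ)_A = 0.38/0.090 = 4.2222.
Ratio = (2.6573/4.2222)^0.6949 = 0.6294^0.6949 ≈ 0.7249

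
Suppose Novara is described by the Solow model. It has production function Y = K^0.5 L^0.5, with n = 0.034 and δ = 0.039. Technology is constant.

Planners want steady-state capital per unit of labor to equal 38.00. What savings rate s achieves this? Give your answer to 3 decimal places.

At the steady state, Δk = 0, so s·k^α = (n + δ)·k.
So s / (n + δ) = (k*)^(1−α) = 38.00^0.5 = 6.1644.
Therefore s = 6.1644 × (n + δ) = 6.1644 × 0.073 = 0.4500.

s ≈ 0.450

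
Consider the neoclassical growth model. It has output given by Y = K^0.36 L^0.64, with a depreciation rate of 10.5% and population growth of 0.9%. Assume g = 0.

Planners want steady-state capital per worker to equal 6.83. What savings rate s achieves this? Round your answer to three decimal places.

s ≈ 0.390

At the steady state, Δk = 0, so s·k^α = (n + δ)·k.
So s / (n + δ) = (k*)^(1−α) = 6.83^0.64 = 3.4200.
Therefore s = 3.4200 × (n + δ) = 3.4200 × 0.114 = 0.3899.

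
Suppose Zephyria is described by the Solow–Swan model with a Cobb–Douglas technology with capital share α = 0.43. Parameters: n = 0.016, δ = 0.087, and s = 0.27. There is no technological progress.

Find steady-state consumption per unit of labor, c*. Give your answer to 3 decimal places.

In steady state, investment equals break-even investment: s·k^α = (n + δ)·k.
Dividing both sides by k: k^(1−α) = s / (n + δ).
k^0.57 = 0.27 / (0.016 + 0.087) = 0.27 / 0.103 = 2.6214
k* = 2.6214^(1/0.57) ≈ 5.4234
y* = (k*)^α = 5.4234^0.43 ≈ 2.0689
c* = (1 − s)·y* = (1 − 0.27) × 2.0689 ≈ 1.5103

c* ≈ 1.510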